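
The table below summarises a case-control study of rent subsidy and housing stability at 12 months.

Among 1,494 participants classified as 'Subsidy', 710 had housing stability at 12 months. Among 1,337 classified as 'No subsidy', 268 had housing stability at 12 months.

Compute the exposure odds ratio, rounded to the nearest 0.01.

From the description: a = 710, b = 784, c = 268, d = 1069.
OR = (a·d)/(b·c) = (710 × 1069) / (784 × 268) = 758990 / 210112 = 3.61231
The odds of housing stability at 12 months are about 3.61 times as high in the subsidy group.

3.61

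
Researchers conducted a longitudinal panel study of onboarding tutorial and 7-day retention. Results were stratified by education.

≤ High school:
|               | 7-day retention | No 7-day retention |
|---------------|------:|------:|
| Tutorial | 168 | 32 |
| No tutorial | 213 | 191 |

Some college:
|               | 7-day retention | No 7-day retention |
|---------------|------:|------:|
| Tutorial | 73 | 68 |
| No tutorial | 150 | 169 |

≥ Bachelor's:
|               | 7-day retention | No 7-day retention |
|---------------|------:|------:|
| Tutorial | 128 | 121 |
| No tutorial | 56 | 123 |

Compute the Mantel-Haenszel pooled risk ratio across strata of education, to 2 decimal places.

1.45

RR_MH = Σ(aᵢ·n₀ᵢ/nᵢ) / Σ(cᵢ·n₁ᵢ/nᵢ), with n₁ᵢ = aᵢ+bᵢ (exposed), n₀ᵢ = cᵢ+dᵢ (unexposed), nᵢ = n₁ᵢ+n₀ᵢ.
Stratum 1 (≤ High school): n₁ = 200, n₀ = 404, n = 604; a·n₀/n = 168·404/604 = 112.3709; c·n₁/n = 213·200/604 = 70.5298
Stratum 2 (Some college): n₁ = 141, n₀ = 319, n = 460; a·n₀/n = 73·319/460 = 50.6239; c·n₁/n = 150·141/460 = 45.9783
Stratum 3 (≥ Bachelor's): n₁ = 249, n₀ = 179, n = 428; a·n₀/n = 128·179/428 = 53.5327; c·n₁/n = 56·249/428 = 32.5794
RR_MH = (112.3709 + 50.6239 + 53.5327) / (70.5298 + 45.9783 + 32.5794) = 216.5275 / 149.0875 = 1.45235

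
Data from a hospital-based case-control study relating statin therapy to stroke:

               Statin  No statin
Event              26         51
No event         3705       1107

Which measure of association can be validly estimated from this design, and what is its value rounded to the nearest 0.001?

0.152

Reading the table with exposure as columns: a = 26 (Statin, case), b = 3705 (Statin, non-case), c = 51 (No statin, case), d = 1107.
This is a hospital-based case-control study: participants were sampled on outcome status, so risks in the source population cannot be estimated directly — relative risk is not valid here. The odds ratio is the appropriate measure.
OR = (a·d)/(b·c) = (26 × 1107) / (3705 × 51) = 28782 / 188955 = 0.15232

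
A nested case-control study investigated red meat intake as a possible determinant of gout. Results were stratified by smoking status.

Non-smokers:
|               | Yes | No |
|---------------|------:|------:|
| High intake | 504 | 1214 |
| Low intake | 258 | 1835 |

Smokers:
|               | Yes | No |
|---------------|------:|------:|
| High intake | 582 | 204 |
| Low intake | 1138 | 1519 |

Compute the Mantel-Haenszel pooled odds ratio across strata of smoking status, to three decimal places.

3.338

OR_MH = Σ(aᵢdᵢ/nᵢ) / Σ(bᵢcᵢ/nᵢ), where nᵢ is the stratum total.
Stratum 1 (Non-smokers): n = 3811; a·d/n = 504·1835/3811 = 242.6765; b·c/n = 1214·258/3811 = 82.1863
Stratum 2 (Smokers): n = 3443; a·d/n = 582·1519/3443 = 256.7697; b·c/n = 204·1138/3443 = 67.4272
OR_MH = (242.6765 + 256.7697) / (82.1863 + 67.4272) = 499.4461 / 149.6135 = 3.33824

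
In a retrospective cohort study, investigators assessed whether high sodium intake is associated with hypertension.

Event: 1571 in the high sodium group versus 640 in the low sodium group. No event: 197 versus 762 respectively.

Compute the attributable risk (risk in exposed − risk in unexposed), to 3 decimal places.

From the description: a = 1571, b = 197, c = 640, d = 762.
Risk in exposed = 1571/1768 = 0.888575; risk in unexposed = 640/1402 = 0.456491.
Risk difference = 0.888575 − 0.456491 = 0.432084

0.432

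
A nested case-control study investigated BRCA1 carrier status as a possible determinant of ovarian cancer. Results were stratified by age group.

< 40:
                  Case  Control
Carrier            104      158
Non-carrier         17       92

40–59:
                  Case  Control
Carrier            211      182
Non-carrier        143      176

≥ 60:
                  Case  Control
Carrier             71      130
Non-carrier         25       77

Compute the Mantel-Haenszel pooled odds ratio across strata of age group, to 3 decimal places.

1.761

OR_MH = Σ(aᵢdᵢ/nᵢ) / Σ(bᵢcᵢ/nᵢ), where nᵢ is the stratum total.
Stratum 1 (< 40): n = 371; a·d/n = 104·92/371 = 25.7898; b·c/n = 158·17/371 = 7.2399
Stratum 2 (40–59): n = 712; a·d/n = 211·176/712 = 52.1573; b·c/n = 182·143/712 = 36.5534
Stratum 3 (≥ 60): n = 303; a·d/n = 71·77/303 = 18.0429; b·c/n = 130·25/303 = 10.7261
OR_MH = (25.7898 + 52.1573 + 18.0429) / (7.2399 + 36.5534 + 10.7261) = 95.9900 / 54.5193 = 1.76066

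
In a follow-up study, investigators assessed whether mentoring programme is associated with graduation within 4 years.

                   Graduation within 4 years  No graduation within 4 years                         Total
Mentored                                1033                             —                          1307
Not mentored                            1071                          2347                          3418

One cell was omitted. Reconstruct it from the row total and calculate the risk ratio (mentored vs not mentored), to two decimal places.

2.52

The missing cell is in the exposed row: 1307 − 1033 = 274.
So a = 1033, b = 274, c = 1071, d = 2347.
RR = [a/(a+b)] / [c/(c+d)] = (1033/1307) / (1071/3418) = 0.79036/0.31334 = 2.52236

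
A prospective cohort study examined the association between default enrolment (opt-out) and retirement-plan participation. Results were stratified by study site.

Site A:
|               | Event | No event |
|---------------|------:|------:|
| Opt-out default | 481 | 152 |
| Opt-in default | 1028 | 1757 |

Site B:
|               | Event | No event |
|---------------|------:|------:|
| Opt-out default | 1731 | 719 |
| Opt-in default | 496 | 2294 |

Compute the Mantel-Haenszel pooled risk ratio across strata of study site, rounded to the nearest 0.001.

RR_MH = Σ(aᵢ·n₀ᵢ/nᵢ) / Σ(cᵢ·n₁ᵢ/nᵢ), with n₁ᵢ = aᵢ+bᵢ (exposed), n₀ᵢ = cᵢ+dᵢ (unexposed), nᵢ = n₁ᵢ+n₀ᵢ.
Stratum 1 (Site A): n₁ = 633, n₀ = 2785, n = 3418; a·n₀/n = 481·2785/3418 = 391.9207; c·n₁/n = 1028·633/3418 = 190.3815
Stratum 2 (Site B): n₁ = 2450, n₀ = 2790, n = 5240; a·n₀/n = 1731·2790/5240 = 921.6584; c·n₁/n = 496·2450/5240 = 231.9084
RR_MH = (391.9207 + 921.6584) / (190.3815 + 231.9084) = 1313.5791 / 422.2899 = 3.11061

3.111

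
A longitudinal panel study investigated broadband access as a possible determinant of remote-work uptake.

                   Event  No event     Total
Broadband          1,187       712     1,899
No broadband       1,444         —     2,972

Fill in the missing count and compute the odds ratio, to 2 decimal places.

The missing cell is in the unexposed row: 2972 − 1444 = 1528.
So a = 1187, b = 712, c = 1444, d = 1528.
OR = (a·d)/(b·c) = (1187 × 1528) / (712 × 1444) = 1813736 / 1028128 = 1.76411

1.76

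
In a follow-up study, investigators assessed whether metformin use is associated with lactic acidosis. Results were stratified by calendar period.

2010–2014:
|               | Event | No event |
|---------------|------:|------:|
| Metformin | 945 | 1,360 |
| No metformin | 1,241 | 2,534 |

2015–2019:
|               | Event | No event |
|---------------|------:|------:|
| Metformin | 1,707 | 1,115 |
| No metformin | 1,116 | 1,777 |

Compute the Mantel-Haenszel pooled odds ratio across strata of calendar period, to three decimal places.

OR_MH = Σ(aᵢdᵢ/nᵢ) / Σ(bᵢcᵢ/nᵢ), where nᵢ is the stratum total.
Stratum 1 (2010–2014): n = 6080; a·d/n = 945·2534/6080 = 393.8536; b·c/n = 1360·1241/6080 = 277.5921
Stratum 2 (2015–2019): n = 5715; a·d/n = 1707·1777/5715 = 530.7680; b·c/n = 1115·1116/5715 = 217.7323
OR_MH = (393.8536 + 530.7680) / (277.5921 + 217.7323) = 924.6216 / 495.3244 = 1.86670

1.867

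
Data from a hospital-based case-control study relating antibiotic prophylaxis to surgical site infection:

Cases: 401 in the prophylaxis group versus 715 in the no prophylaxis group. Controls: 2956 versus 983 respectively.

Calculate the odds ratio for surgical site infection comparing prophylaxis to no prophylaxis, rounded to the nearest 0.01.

From the description: a = 401, b = 2956, c = 715, d = 983.
OR = (a·d)/(b·c) = (401 × 983) / (2956 × 715) = 394183 / 2113540 = 0.18650
Exposure is associated with lower odds of surgical site infection (OR = 0.19 < 1).

0.19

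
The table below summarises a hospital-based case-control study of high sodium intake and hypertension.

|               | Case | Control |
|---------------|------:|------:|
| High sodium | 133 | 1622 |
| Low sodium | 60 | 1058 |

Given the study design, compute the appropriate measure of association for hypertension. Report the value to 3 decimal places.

Cells: a = 133, b = 1622, c = 60, d = 1058.
This is a hospital-based case-control study: participants were sampled on outcome status, so risks in the source population cannot be estimated directly — relative risk is not valid here. The odds ratio is the appropriate measure.
OR = (a·d)/(b·c) = (133 × 1058) / (1622 × 60) = 140714 / 97320 = 1.44589

1.446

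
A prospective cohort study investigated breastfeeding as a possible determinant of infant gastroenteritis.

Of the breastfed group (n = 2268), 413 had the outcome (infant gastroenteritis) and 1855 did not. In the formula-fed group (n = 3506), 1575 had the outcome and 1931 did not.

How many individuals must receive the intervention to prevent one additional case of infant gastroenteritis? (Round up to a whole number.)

4

Risk in treated group = 413/2268 = 0.18210; risk in control = 1575/3506 = 0.44923.
Absolute risk reduction = 0.44923 − 0.18210 = 0.26713
NNT = 1 / ARR = 1 / 0.26713 = 3.743 → round up → 4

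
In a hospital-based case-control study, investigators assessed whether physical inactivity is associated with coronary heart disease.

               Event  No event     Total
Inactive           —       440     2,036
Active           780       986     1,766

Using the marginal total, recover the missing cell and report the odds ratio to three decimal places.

4.585

The missing cell is in the exposed row: 2036 − 440 = 1596.
So a = 1596, b = 440, c = 780, d = 986.
OR = (a·d)/(b·c) = (1596 × 986) / (440 × 780) = 1573656 / 343200 = 4.58524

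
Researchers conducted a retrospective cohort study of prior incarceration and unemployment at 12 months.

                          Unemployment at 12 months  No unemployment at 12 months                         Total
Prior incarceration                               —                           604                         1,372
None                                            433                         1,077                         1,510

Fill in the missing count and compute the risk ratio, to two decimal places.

The missing cell is in the exposed row: 1372 − 604 = 768.
So a = 768, b = 604, c = 433, d = 1077.
RR = [a/(a+b)] / [c/(c+d)] = (768/1372) / (433/1510) = 0.55977/0.28675 = 1.95207

1.95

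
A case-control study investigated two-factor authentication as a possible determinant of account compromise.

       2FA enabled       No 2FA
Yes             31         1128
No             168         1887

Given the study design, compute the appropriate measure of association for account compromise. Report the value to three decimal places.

0.309

Reading the table with exposure as columns: a = 31 (2FA enabled, case), b = 168 (2FA enabled, non-case), c = 1128 (No 2FA, case), d = 1887.
This is a case-control study: participants were sampled on outcome status, so risks in the source population cannot be estimated directly — relative risk is not valid here. The odds ratio is the appropriate measure.
OR = (a·d)/(b·c) = (31 × 1887) / (168 × 1128) = 58497 / 189504 = 0.30868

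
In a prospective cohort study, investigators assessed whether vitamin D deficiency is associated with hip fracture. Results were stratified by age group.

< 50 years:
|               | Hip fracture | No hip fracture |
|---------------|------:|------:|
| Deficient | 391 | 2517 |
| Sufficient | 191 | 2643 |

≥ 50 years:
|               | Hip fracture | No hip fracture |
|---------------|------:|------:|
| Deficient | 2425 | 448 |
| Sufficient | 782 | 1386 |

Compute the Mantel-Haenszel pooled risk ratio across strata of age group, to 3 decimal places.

RR_MH = Σ(aᵢ·n₀ᵢ/nᵢ) / Σ(cᵢ·n₁ᵢ/nᵢ), with n₁ᵢ = aᵢ+bᵢ (exposed), n₀ᵢ = cᵢ+dᵢ (unexposed), nᵢ = n₁ᵢ+n₀ᵢ.
Stratum 1 (< 50 years): n₁ = 2908, n₀ = 2834, n = 5742; a·n₀/n = 391·2834/5742 = 192.9805; c·n₁/n = 191·2908/5742 = 96.7308
Stratum 2 (≥ 50 years): n₁ = 2873, n₀ = 2168, n = 5041; a·n₀/n = 2425·2168/5041 = 1042.9280; c·n₁/n = 782·2873/5041 = 445.6826
RR_MH = (192.9805 + 1042.9280) / (96.7308 + 445.6826) = 1235.9085 / 542.4134 = 2.27854

2.279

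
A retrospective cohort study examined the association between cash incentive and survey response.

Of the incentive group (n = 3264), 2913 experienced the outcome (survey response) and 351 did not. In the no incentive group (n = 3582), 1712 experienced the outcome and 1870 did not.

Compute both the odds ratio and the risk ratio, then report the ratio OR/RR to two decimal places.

From the description: a = 2913, b = 351, c = 1712, d = 1870.
OR = (2913·1870)/(351·1712) = 5447310/600912 = 9.06507
Risk in exposed = 2913/3264 = 0.89246; risk in unexposed = 1712/3582 = 0.47795; RR = 1.86729
OR/RR = 9.06507 / 1.86729 = 4.85466
The outcome is not rare, so the OR lies further from 1 than the RR.

4.85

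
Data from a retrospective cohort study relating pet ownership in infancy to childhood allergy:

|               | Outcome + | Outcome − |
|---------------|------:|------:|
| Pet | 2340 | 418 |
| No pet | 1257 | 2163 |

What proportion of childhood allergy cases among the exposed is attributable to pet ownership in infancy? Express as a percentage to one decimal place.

Cells: a = 2340, b = 418, c = 1257, d = 2163.
Risk in exposed = 2340/2758 = 0.84844; risk in unexposed = 1257/3420 = 0.36754.
RR = 0.84844/0.36754 = 2.30841
AR% = (RR − 1)/RR × 100 = (2.30841 − 1)/2.30841 × 100 = 56.6801%

56.7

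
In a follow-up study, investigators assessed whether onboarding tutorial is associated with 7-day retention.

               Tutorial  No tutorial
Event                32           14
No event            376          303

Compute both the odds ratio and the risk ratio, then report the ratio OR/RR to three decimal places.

1.037

Reading the table with exposure as columns: a = 32 (Tutorial, case), b = 376 (Tutorial, non-case), c = 14 (No tutorial, case), d = 303.
OR = (32·303)/(376·14) = 9696/5264 = 1.84195
Risk in exposed = 32/408 = 0.07843; risk in unexposed = 14/317 = 0.04416; RR = 1.77591
OR/RR = 1.84195 / 1.77591 = 1.03718
The outcome is rare in both groups, so OR ≈ RR (ratio near 1).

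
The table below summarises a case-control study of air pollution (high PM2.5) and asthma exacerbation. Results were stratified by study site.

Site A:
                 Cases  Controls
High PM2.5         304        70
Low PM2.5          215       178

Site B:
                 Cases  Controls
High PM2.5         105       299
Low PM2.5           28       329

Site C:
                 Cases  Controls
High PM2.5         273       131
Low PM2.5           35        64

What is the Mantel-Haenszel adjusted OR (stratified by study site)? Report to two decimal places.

3.79

OR_MH = Σ(aᵢdᵢ/nᵢ) / Σ(bᵢcᵢ/nᵢ), where nᵢ is the stratum total.
Stratum 1 (Site A): n = 767; a·d/n = 304·178/767 = 70.5502; b·c/n = 70·215/767 = 19.6219
Stratum 2 (Site B): n = 761; a·d/n = 105·329/761 = 45.3942; b·c/n = 299·28/761 = 11.0013
Stratum 3 (Site C): n = 503; a·d/n = 273·64/503 = 34.7356; b·c/n = 131·35/503 = 9.1153
OR_MH = (70.5502 + 45.3942 + 34.7356) / (19.6219 + 11.0013 + 9.1153) = 150.6800 / 39.7385 = 3.79179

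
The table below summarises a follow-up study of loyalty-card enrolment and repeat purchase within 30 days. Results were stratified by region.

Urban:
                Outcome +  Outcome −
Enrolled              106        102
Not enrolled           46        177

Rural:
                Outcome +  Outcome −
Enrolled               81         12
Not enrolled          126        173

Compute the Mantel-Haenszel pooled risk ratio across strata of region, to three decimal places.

2.239

RR_MH = Σ(aᵢ·n₀ᵢ/nᵢ) / Σ(cᵢ·n₁ᵢ/nᵢ), with n₁ᵢ = aᵢ+bᵢ (exposed), n₀ᵢ = cᵢ+dᵢ (unexposed), nᵢ = n₁ᵢ+n₀ᵢ.
Stratum 1 (Urban): n₁ = 208, n₀ = 223, n = 431; a·n₀/n = 106·223/431 = 54.8445; c·n₁/n = 46·208/431 = 22.1995
Stratum 2 (Rural): n₁ = 93, n₀ = 299, n = 392; a·n₀/n = 81·299/392 = 61.7832; c·n₁/n = 126·93/392 = 29.8929
RR_MH = (54.8445 + 61.7832) / (22.1995 + 29.8929) = 116.6277 / 52.0924 = 2.23886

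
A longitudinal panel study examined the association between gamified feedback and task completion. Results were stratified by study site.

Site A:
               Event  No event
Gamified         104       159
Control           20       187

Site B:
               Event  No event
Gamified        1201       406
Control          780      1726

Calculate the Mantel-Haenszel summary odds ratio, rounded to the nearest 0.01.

OR_MH = Σ(aᵢdᵢ/nᵢ) / Σ(bᵢcᵢ/nᵢ), where nᵢ is the stratum total.
Stratum 1 (Site A): n = 470; a·d/n = 104·187/470 = 41.3787; b·c/n = 159·20/470 = 6.7660
Stratum 2 (Site B): n = 4113; a·d/n = 1201·1726/4113 = 503.9937; b·c/n = 406·780/4113 = 76.9949
OR_MH = (41.3787 + 503.9937) / (6.7660 + 76.9949) = 545.3724 / 83.7609 = 6.51107

6.51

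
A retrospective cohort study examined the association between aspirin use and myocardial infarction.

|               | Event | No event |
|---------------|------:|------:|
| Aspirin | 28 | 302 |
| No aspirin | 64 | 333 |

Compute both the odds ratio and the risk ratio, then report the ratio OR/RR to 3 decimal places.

0.917

Cells: a = 28, b = 302, c = 64, d = 333.
OR = (28·333)/(302·64) = 9324/19328 = 0.48241
Risk in exposed = 28/330 = 0.08485; risk in unexposed = 64/397 = 0.16121; RR = 0.52633
OR/RR = 0.48241 / 0.52633 = 0.91656
The outcome is not rare, so the OR lies further from 1 than the RR.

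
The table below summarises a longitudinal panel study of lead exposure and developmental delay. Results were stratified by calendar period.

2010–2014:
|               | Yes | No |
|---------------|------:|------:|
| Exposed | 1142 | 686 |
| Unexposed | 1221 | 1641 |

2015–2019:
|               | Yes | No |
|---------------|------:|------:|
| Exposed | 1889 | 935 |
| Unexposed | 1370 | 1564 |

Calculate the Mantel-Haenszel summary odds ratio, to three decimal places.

OR_MH = Σ(aᵢdᵢ/nᵢ) / Σ(bᵢcᵢ/nᵢ), where nᵢ is the stratum total.
Stratum 1 (2010–2014): n = 4690; a·d/n = 1142·1641/4690 = 399.5783; b·c/n = 686·1221/4690 = 178.5940
Stratum 2 (2015–2019): n = 5758; a·d/n = 1889·1564/5758 = 513.0941; b·c/n = 935·1370/5758 = 222.4644
OR_MH = (399.5783 + 513.0941) / (178.5940 + 222.4644) = 912.6724 / 401.0584 = 2.27566

2.276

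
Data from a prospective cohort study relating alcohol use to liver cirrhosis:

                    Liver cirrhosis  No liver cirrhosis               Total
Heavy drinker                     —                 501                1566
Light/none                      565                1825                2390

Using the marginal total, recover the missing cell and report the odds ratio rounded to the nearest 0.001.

6.866

The missing cell is in the exposed row: 1566 − 501 = 1065.
So a = 1065, b = 501, c = 565, d = 1825.
OR = (a·d)/(b·c) = (1065 × 1825) / (501 × 565) = 1943625 / 283065 = 6.86636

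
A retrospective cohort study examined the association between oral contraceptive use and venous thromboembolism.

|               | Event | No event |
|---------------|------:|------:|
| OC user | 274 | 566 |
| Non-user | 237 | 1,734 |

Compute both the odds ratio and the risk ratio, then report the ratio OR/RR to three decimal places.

1.306

Cells: a = 274, b = 566, c = 237, d = 1734.
OR = (274·1734)/(566·237) = 475116/134142 = 3.54189
Risk in exposed = 274/840 = 0.32619; risk in unexposed = 237/1971 = 0.12024; RR = 2.71275
OR/RR = 3.54189 / 2.71275 = 1.30565
The outcome is not rare, so the OR lies further from 1 than the RR.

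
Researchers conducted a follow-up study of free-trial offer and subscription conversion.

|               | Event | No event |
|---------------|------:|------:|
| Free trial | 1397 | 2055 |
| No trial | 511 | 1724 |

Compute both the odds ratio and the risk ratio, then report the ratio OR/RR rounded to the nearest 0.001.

Cells: a = 1397, b = 2055, c = 511, d = 1724.
OR = (1397·1724)/(2055·511) = 2408428/1050105 = 2.29351
Risk in exposed = 1397/3452 = 0.40469; risk in unexposed = 511/2235 = 0.22864; RR = 1.77004
OR/RR = 2.29351 / 1.77004 = 1.29574
The outcome is not rare, so the OR lies further from 1 than the RR.

1.296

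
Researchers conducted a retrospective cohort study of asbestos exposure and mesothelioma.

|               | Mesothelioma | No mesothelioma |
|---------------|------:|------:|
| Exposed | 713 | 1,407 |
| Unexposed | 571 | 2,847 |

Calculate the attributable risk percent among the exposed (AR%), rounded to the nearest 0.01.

Cells: a = 713, b = 1407, c = 571, d = 2847.
Risk in exposed = 713/2120 = 0.33632; risk in unexposed = 571/3418 = 0.16706.
RR = 0.33632/0.16706 = 2.01321
AR% = (RR − 1)/RR × 100 = (2.01321 − 1)/2.01321 × 100 = 50.3281%

50.33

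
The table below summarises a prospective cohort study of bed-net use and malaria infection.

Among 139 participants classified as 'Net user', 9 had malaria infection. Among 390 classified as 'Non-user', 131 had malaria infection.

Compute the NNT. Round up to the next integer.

Risk in treated group = 9/139 = 0.06475; risk in control = 131/390 = 0.33590.
Absolute risk reduction = 0.33590 − 0.06475 = 0.27115
NNT = 1 / ARR = 1 / 0.27115 = 3.688 → round up → 4

4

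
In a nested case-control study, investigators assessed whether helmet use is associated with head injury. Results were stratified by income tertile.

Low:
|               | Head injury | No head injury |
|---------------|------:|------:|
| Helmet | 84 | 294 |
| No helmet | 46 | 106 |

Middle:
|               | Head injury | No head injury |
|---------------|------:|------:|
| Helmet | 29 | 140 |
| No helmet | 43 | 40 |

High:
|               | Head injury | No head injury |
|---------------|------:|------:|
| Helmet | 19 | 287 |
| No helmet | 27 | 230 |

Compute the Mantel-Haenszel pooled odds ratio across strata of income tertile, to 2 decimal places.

0.46

OR_MH = Σ(aᵢdᵢ/nᵢ) / Σ(bᵢcᵢ/nᵢ), where nᵢ is the stratum total.
Stratum 1 (Low): n = 530; a·d/n = 84·106/530 = 16.8000; b·c/n = 294·46/530 = 25.5170
Stratum 2 (Middle): n = 252; a·d/n = 29·40/252 = 4.6032; b·c/n = 140·43/252 = 23.8889
Stratum 3 (High): n = 563; a·d/n = 19·230/563 = 7.7620; b·c/n = 287·27/563 = 13.7638
OR_MH = (16.8000 + 4.6032 + 7.7620) / (25.5170 + 23.8889 + 13.7638) = 29.1652 / 63.1696 = 0.46170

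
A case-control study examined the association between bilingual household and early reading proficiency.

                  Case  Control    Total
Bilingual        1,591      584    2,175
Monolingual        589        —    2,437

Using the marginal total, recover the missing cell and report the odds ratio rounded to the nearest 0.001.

8.548

The missing cell is in the unexposed row: 2437 − 589 = 1848.
So a = 1591, b = 584, c = 589, d = 1848.
OR = (a·d)/(b·c) = (1591 × 1848) / (584 × 589) = 2940168 / 343976 = 8.54760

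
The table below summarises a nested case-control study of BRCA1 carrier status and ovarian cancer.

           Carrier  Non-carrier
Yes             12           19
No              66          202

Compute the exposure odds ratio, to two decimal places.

Reading the table with exposure as columns: a = 12 (Carrier, case), b = 66 (Carrier, non-case), c = 19 (Non-carrier, case), d = 202.
OR = (a·d)/(b·c) = (12 × 202) / (66 × 19) = 2424 / 1254 = 1.93301
The odds of ovarian cancer are about 1.93 times as high in the carrier group.

1.93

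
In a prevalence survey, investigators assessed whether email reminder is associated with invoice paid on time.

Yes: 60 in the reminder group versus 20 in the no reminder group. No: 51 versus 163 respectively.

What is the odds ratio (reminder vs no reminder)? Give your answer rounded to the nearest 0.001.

From the description: a = 60, b = 51, c = 20, d = 163.
OR = (a·d)/(b·c) = (60 × 163) / (51 × 20) = 9780 / 1020 = 9.58824
The odds of invoice paid on time are about 9.59 times as high in the reminder group.

9.588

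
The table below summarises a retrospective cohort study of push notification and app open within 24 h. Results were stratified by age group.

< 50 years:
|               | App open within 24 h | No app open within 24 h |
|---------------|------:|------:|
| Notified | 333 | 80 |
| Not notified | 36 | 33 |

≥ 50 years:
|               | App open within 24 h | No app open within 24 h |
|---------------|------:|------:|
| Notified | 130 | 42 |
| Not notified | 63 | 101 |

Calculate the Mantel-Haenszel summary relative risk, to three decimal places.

RR_MH = Σ(aᵢ·n₀ᵢ/nᵢ) / Σ(cᵢ·n₁ᵢ/nᵢ), with n₁ᵢ = aᵢ+bᵢ (exposed), n₀ᵢ = cᵢ+dᵢ (unexposed), nᵢ = n₁ᵢ+n₀ᵢ.
Stratum 1 (< 50 years): n₁ = 413, n₀ = 69, n = 482; a·n₀/n = 333·69/482 = 47.6701; c·n₁/n = 36·413/482 = 30.8465
Stratum 2 (≥ 50 years): n₁ = 172, n₀ = 164, n = 336; a·n₀/n = 130·164/336 = 63.4524; c·n₁/n = 63·172/336 = 32.2500
RR_MH = (47.6701 + 63.4524) / (30.8465 + 32.2500) = 111.1225 / 63.0965 = 1.76115

1.761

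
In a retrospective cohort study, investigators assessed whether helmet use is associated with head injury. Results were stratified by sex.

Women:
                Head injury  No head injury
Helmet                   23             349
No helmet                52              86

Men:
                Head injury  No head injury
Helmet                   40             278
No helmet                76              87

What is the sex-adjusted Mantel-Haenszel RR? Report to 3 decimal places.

RR_MH = Σ(aᵢ·n₀ᵢ/nᵢ) / Σ(cᵢ·n₁ᵢ/nᵢ), with n₁ᵢ = aᵢ+bᵢ (exposed), n₀ᵢ = cᵢ+dᵢ (unexposed), nᵢ = n₁ᵢ+n₀ᵢ.
Stratum 1 (Women): n₁ = 372, n₀ = 138, n = 510; a·n₀/n = 23·138/510 = 6.2235; c·n₁/n = 52·372/510 = 37.9294
Stratum 2 (Men): n₁ = 318, n₀ = 163, n = 481; a·n₀/n = 40·163/481 = 13.5551; c·n₁/n = 76·318/481 = 50.2453
RR_MH = (6.2235 + 13.5551) / (37.9294 + 50.2453) = 19.7786 / 88.1747 = 0.22431

0.224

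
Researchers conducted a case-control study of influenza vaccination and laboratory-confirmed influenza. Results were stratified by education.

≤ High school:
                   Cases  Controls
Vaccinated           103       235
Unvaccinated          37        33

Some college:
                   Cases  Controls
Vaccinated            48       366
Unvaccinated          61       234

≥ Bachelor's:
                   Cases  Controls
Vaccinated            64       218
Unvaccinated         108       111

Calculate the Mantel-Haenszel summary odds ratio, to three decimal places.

0.384

OR_MH = Σ(aᵢdᵢ/nᵢ) / Σ(bᵢcᵢ/nᵢ), where nᵢ is the stratum total.
Stratum 1 (≤ High school): n = 408; a·d/n = 103·33/408 = 8.3309; b·c/n = 235·37/408 = 21.3113
Stratum 2 (Some college): n = 709; a·d/n = 48·234/709 = 15.8420; b·c/n = 366·61/709 = 31.4894
Stratum 3 (≥ Bachelor's): n = 501; a·d/n = 64·111/501 = 14.1796; b·c/n = 218·108/501 = 46.9940
OR_MH = (8.3309 + 15.8420 + 14.1796) / (21.3113 + 31.4894 + 46.9940) = 38.3526 / 99.7947 = 0.38431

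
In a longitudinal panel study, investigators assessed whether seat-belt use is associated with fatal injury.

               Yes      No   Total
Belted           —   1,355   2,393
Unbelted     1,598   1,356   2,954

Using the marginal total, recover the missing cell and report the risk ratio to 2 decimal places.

The missing cell is in the exposed row: 2393 − 1355 = 1038.
So a = 1038, b = 1355, c = 1598, d = 1356.
RR = [a/(a+b)] / [c/(c+d)] = (1038/2393) / (1598/2954) = 0.43377/0.54096 = 0.80184

0.80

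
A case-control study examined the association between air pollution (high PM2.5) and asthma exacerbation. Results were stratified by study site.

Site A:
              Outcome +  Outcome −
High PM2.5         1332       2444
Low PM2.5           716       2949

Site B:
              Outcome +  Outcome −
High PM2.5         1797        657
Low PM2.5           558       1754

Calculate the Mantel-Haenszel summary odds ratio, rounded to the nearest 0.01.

3.81

OR_MH = Σ(aᵢdᵢ/nᵢ) / Σ(bᵢcᵢ/nᵢ), where nᵢ is the stratum total.
Stratum 1 (Site A): n = 7441; a·d/n = 1332·2949/7441 = 527.8952; b·c/n = 2444·716/7441 = 235.1705
Stratum 2 (Site B): n = 4766; a·d/n = 1797·1754/4766 = 661.3382; b·c/n = 657·558/4766 = 76.9211
OR_MH = (527.8952 + 661.3382) / (235.1705 + 76.9211) = 1189.2334 / 312.0916 = 3.81053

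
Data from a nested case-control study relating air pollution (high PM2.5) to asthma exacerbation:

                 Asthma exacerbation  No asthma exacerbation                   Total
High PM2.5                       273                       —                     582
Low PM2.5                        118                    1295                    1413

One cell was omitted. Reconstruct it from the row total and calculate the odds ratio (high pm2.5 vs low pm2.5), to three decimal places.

The missing cell is in the exposed row: 582 − 273 = 309.
So a = 273, b = 309, c = 118, d = 1295.
OR = (a·d)/(b·c) = (273 × 1295) / (309 × 118) = 353535 / 36462 = 9.69598

9.696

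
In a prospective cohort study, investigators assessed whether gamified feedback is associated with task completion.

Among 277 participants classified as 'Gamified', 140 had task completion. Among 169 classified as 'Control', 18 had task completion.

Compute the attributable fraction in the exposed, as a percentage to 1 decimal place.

78.9

From the description: a = 140, b = 137, c = 18, d = 151.
Risk in exposed = 140/277 = 0.50542; risk in unexposed = 18/169 = 0.10651.
RR = 0.50542/0.10651 = 4.74529
AR% = (RR − 1)/RR × 100 = (4.74529 − 1)/4.74529 × 100 = 78.9265%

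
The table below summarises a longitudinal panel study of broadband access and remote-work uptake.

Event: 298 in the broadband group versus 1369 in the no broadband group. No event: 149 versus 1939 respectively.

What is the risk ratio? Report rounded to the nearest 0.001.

1.611

From the description: a = 298, b = 149, c = 1369, d = 1939.
Risk in exposed = 298/447 = 0.66667; risk in unexposed = 1369/3308 = 0.41385.
RR = 0.66667 / 0.41385 = 1.61091
The risk among the exposed is 1.61 times that among the unexposed.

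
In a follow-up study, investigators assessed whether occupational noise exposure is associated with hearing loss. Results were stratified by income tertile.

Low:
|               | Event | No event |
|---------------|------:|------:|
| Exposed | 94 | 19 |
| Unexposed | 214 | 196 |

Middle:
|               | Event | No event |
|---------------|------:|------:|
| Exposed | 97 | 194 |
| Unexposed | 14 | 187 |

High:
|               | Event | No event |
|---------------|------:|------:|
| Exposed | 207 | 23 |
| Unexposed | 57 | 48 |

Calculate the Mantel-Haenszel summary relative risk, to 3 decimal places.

1.903

RR_MH = Σ(aᵢ·n₀ᵢ/nᵢ) / Σ(cᵢ·n₁ᵢ/nᵢ), with n₁ᵢ = aᵢ+bᵢ (exposed), n₀ᵢ = cᵢ+dᵢ (unexposed), nᵢ = n₁ᵢ+n₀ᵢ.
Stratum 1 (Low): n₁ = 113, n₀ = 410, n = 523; a·n₀/n = 94·410/523 = 73.6902; c·n₁/n = 214·113/523 = 46.2371
Stratum 2 (Middle): n₁ = 291, n₀ = 201, n = 492; a·n₀/n = 97·201/492 = 39.6280; c·n₁/n = 14·291/492 = 8.2805
Stratum 3 (High): n₁ = 230, n₀ = 105, n = 335; a·n₀/n = 207·105/335 = 64.8806; c·n₁/n = 57·230/335 = 39.1343
RR_MH = (73.6902 + 39.6280 + 64.8806) / (46.2371 + 8.2805 + 39.1343) = 178.1989 / 93.6519 = 1.90278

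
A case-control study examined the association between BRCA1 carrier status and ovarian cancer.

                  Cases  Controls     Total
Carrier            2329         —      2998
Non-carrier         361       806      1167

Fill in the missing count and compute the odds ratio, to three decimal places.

The missing cell is in the exposed row: 2998 − 2329 = 669.
So a = 2329, b = 669, c = 361, d = 806.
OR = (a·d)/(b·c) = (2329 × 806) / (669 × 361) = 1877174 / 241509 = 7.77269

7.773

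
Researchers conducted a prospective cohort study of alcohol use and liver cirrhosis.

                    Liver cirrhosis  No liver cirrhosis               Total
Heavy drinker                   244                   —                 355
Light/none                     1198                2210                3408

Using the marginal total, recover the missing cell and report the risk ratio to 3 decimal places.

The missing cell is in the exposed row: 355 − 244 = 111.
So a = 244, b = 111, c = 1198, d = 2210.
RR = [a/(a+b)] / [c/(c+d)] = (244/355) / (1198/3408) = 0.68732/0.35153 = 1.95526

1.955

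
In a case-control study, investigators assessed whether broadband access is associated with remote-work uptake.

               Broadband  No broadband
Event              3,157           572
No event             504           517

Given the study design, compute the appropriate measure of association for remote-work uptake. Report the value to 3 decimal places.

5.662

Reading the table with exposure as columns: a = 3157 (Broadband, case), b = 504 (Broadband, non-case), c = 572 (No broadband, case), d = 517.
This is a case-control study: participants were sampled on outcome status, so risks in the source population cannot be estimated directly — relative risk is not valid here. The odds ratio is the appropriate measure.
OR = (a·d)/(b·c) = (3157 × 517) / (504 × 572) = 1632169 / 288288 = 5.66159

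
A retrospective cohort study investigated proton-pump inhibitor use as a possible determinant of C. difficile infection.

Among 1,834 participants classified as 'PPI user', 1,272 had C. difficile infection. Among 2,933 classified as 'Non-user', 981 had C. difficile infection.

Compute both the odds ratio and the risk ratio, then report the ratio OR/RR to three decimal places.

2.172

From the description: a = 1272, b = 562, c = 981, d = 1952.
OR = (1272·1952)/(562·981) = 2482944/551322 = 4.50362
Risk in exposed = 1272/1834 = 0.69357; risk in unexposed = 981/2933 = 0.33447; RR = 2.07363
OR/RR = 4.50362 / 2.07363 = 2.17185
The outcome is not rare, so the OR lies further from 1 than the RR.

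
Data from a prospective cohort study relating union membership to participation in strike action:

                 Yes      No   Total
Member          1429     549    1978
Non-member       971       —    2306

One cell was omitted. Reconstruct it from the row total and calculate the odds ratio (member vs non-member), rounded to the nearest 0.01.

3.58

The missing cell is in the unexposed row: 2306 − 971 = 1335.
So a = 1429, b = 549, c = 971, d = 1335.
OR = (a·d)/(b·c) = (1429 × 1335) / (549 × 971) = 1907715 / 533079 = 3.57867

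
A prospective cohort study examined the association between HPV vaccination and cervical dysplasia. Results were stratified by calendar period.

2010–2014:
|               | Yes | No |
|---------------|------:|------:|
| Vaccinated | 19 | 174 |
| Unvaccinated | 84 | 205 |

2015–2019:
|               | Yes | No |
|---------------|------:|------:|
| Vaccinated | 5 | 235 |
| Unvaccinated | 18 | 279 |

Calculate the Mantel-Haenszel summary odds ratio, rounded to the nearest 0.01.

0.28

OR_MH = Σ(aᵢdᵢ/nᵢ) / Σ(bᵢcᵢ/nᵢ), where nᵢ is the stratum total.
Stratum 1 (2010–2014): n = 482; a·d/n = 19·205/482 = 8.0809; b·c/n = 174·84/482 = 30.3237
Stratum 2 (2015–2019): n = 537; a·d/n = 5·279/537 = 2.5978; b·c/n = 235·18/537 = 7.8771
OR_MH = (8.0809 + 2.5978) / (30.3237 + 7.8771) = 10.6787 / 38.2007 = 0.27954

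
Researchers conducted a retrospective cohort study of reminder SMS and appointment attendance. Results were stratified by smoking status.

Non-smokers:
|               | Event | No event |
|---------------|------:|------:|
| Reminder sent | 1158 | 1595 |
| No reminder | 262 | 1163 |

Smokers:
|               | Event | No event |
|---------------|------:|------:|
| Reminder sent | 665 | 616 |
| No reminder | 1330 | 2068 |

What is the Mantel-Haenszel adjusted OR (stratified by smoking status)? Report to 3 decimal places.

OR_MH = Σ(aᵢdᵢ/nᵢ) / Σ(bᵢcᵢ/nᵢ), where nᵢ is the stratum total.
Stratum 1 (Non-smokers): n = 4178; a·d/n = 1158·1163/4178 = 322.3442; b·c/n = 1595·262/4178 = 100.0215
Stratum 2 (Smokers): n = 4679; a·d/n = 665·2068/4679 = 293.9132; b·c/n = 616·1330/4679 = 175.0972
OR_MH = (322.3442 + 293.9132) / (100.0215 + 175.0972) = 616.2574 / 275.1188 = 2.23997

2.240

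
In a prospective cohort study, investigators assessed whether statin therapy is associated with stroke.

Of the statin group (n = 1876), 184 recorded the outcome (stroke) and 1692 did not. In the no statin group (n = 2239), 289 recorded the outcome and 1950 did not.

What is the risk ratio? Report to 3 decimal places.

0.760

From the description: a = 184, b = 1692, c = 289, d = 1950.
Risk in exposed = 184/1876 = 0.09808; risk in unexposed = 289/2239 = 0.12908.
RR = 0.09808 / 0.12908 = 0.75987
The risk is 24% lower among the exposed than among the unexposed.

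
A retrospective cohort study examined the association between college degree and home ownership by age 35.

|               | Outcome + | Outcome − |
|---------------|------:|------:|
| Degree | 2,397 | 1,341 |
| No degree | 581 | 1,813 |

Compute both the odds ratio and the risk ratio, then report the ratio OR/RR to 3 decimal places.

2.111

Cells: a = 2397, b = 1341, c = 581, d = 1813.
OR = (2397·1813)/(1341·581) = 4345761/779121 = 5.57777
Risk in exposed = 2397/3738 = 0.64125; risk in unexposed = 581/2394 = 0.24269; RR = 2.64227
OR/RR = 5.57777 / 2.64227 = 2.11098
The outcome is not rare, so the OR lies further from 1 than the RR.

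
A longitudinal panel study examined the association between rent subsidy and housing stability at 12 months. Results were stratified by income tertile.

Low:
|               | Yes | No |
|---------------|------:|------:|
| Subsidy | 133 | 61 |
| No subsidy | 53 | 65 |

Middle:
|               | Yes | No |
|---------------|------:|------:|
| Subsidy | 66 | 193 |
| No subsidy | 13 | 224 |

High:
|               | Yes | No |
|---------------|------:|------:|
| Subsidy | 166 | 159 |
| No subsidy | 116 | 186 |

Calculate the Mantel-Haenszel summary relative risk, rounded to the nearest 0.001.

1.620

RR_MH = Σ(aᵢ·n₀ᵢ/nᵢ) / Σ(cᵢ·n₁ᵢ/nᵢ), with n₁ᵢ = aᵢ+bᵢ (exposed), n₀ᵢ = cᵢ+dᵢ (unexposed), nᵢ = n₁ᵢ+n₀ᵢ.
Stratum 1 (Low): n₁ = 194, n₀ = 118, n = 312; a·n₀/n = 133·118/312 = 50.3013; c·n₁/n = 53·194/312 = 32.9551
Stratum 2 (Middle): n₁ = 259, n₀ = 237, n = 496; a·n₀/n = 66·237/496 = 31.5363; c·n₁/n = 13·259/496 = 6.7883
Stratum 3 (High): n₁ = 325, n₀ = 302, n = 627; a·n₀/n = 166·302/627 = 79.9553; c·n₁/n = 116·325/627 = 60.1276
RR_MH = (50.3013 + 31.5363 + 79.9553) / (32.9551 + 6.7883 + 60.1276) = 161.7929 / 99.8710 = 1.62002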